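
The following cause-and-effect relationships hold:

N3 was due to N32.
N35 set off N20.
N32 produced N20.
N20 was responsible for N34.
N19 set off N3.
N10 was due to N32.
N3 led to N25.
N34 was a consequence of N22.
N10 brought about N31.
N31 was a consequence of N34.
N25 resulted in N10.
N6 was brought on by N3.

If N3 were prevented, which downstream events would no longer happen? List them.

N25, N6

Downstream of N3: N6, N25, N10, N31.
Of those, still caused via another path: N10, N31.
The remainder have no surviving cause.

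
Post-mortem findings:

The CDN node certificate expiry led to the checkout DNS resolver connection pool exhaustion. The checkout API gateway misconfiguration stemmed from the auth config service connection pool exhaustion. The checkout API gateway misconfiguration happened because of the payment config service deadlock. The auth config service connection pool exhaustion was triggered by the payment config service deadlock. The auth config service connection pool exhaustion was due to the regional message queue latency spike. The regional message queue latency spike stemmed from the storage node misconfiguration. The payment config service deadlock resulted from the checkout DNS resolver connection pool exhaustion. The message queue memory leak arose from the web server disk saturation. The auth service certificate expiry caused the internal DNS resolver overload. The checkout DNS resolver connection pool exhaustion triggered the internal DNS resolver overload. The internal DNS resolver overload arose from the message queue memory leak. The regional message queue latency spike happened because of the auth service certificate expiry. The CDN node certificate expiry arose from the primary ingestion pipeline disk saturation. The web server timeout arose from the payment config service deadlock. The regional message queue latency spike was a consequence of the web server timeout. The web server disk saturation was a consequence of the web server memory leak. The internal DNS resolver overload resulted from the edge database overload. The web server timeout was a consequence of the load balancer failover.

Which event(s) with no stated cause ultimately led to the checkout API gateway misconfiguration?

Tracing upstream from the checkout API gateway misconfiguration: the checkout API gateway misconfiguration ← the payment config service deadlock ← the checkout DNS resolver connection pool exhaustion ← the CDN node certificate expiry ← the primary ingestion pipeline disk saturation.
A separate upstream branch: the checkout API gateway misconfiguration ← the auth config service connection pool exhaustion ← the regional message queue latency spike ← the storage node misconfiguration.
A separate upstream branch: the checkout API gateway misconfiguration ← the auth config service connection pool exhaustion ← the regional message queue latency spike ← the web server timeout ← the load balancer failover.
A separate upstream branch: the checkout API gateway misconfiguration ← the auth config service connection pool exhaustion ← the regional message queue latency spike ← the auth service certificate expiry.
Each of those chain origins has no stated cause.

the auth service certificate expiry, the load balancer failover, the primary ingestion pipeline disk saturation, the storage node misconfiguration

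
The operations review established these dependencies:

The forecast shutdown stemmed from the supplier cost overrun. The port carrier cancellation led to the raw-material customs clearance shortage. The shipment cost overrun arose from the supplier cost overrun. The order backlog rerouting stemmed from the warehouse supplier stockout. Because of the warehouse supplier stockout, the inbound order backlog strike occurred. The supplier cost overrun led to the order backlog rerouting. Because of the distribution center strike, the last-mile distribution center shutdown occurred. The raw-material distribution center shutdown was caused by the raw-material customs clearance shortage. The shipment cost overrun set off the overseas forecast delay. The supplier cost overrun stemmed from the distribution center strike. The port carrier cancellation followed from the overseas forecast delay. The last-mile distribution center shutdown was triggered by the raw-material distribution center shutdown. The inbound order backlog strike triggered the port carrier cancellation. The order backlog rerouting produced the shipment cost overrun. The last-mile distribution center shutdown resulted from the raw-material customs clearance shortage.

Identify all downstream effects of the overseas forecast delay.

the last-mile distribution center shutdown, the port carrier cancellation, the raw-material customs clearance shortage, the raw-material distribution center shutdown

Direct effects: the port carrier cancellation.
2 steps out: the raw-material customs clearance shortage.
3 steps out: the raw-material distribution center shutdown, the last-mile distribution center shutdown.
Not reachable from it: the distribution center strike, the supplier cost overrun, the warehouse supplier stockout, the forecast shutdown, the order backlog rerouting, the shipment cost overrun, the inbound order backlog strike.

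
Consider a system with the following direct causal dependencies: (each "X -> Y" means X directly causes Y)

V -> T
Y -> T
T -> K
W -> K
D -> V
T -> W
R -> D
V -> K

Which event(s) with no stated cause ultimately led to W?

R, Y

Tracing upstream from W: W ← T ← V ← D ← R.
A separate upstream branch: W ← T ← Y.
Each of those chain origins has no stated cause.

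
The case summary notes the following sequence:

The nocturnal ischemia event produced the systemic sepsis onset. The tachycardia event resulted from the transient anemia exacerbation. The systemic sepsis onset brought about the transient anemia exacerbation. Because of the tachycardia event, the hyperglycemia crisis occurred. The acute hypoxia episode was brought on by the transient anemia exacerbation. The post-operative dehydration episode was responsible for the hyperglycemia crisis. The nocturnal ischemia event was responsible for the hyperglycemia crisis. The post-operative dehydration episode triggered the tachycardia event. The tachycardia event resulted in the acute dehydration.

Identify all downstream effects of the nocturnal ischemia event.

the acute dehydration, the acute hypoxia episode, the hyperglycemia crisis, the systemic sepsis onset, the tachycardia event, the transient anemia exacerbation

Direct effects: the systemic sepsis onset, the hyperglycemia crisis.
2 steps out: the transient anemia exacerbation.
3 steps out: the acute hypoxia episode, the tachycardia event.
4 steps out: the acute dehydration.
Not reachable from it: the post-operative dehydration episode.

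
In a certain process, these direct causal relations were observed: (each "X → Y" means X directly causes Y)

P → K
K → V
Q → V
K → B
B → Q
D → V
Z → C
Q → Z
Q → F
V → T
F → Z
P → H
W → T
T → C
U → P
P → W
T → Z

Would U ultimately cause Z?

There is a causal chain: U → P → W → T → Z.

Yes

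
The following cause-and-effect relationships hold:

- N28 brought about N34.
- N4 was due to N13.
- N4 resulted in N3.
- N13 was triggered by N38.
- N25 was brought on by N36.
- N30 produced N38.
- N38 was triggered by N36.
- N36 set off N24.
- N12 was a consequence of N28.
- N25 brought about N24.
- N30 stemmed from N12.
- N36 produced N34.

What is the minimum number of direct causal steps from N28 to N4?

Shortest chain: N28 → N12 → N30 → N38 → N13 → N4.

5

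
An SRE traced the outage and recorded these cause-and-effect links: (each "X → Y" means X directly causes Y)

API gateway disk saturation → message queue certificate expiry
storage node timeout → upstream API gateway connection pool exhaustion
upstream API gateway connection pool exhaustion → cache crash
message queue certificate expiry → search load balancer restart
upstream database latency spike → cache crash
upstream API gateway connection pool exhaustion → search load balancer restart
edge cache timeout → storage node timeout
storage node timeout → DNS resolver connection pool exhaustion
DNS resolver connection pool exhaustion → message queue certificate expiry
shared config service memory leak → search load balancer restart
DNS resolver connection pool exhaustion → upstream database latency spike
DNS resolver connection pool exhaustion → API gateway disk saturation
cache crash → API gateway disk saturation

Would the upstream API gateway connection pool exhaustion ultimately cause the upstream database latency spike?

No

The upstream API gateway connection pool exhaustion leads to the cache crash, the API gateway disk saturation, the message queue certificate expiry, the search load balancer restart; the upstream database latency spike is not among them.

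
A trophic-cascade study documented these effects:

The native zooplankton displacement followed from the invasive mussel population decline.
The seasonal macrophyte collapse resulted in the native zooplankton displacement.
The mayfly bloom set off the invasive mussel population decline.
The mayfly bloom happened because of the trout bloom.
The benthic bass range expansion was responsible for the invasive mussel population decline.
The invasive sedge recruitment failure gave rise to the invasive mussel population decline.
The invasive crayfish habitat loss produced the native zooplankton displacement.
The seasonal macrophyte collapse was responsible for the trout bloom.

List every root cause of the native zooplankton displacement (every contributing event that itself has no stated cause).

the benthic bass range expansion, the invasive crayfish habitat loss, the invasive sedge recruitment failure, the seasonal macrophyte collapse

Tracing upstream from the native zooplankton displacement: the native zooplankton displacement ← the invasive mussel population decline ← the benthic bass range expansion.
A separate upstream branch: the native zooplankton displacement ← the seasonal macrophyte collapse.
A separate upstream branch: the native zooplankton displacement ← the invasive mussel population decline ← the invasive sedge recruitment failure.
A separate upstream branch: the native zooplankton displacement ← the invasive crayfish habitat loss.
Each of those chain origins has no stated cause.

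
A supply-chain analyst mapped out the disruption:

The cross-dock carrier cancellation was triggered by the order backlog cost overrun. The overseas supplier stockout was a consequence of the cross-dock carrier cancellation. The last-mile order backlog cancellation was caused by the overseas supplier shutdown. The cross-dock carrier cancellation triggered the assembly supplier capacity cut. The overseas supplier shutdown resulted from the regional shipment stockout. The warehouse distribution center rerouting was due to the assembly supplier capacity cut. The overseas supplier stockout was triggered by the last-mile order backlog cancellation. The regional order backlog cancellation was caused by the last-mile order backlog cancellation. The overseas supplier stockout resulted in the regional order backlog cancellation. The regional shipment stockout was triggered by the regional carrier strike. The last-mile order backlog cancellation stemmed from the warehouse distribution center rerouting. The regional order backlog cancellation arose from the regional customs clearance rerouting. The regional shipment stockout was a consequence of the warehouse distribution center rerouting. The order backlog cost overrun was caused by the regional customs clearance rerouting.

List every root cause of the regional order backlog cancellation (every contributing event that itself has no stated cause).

the regional carrier strike, the regional customs clearance rerouting

Tracing upstream from the regional order backlog cancellation: the regional order backlog cancellation ← the regional customs clearance rerouting.
A separate upstream branch: the regional order backlog cancellation ← the last-mile order backlog cancellation ← the overseas supplier shutdown ← the regional shipment stockout ← the regional carrier strike.
Each of those chain origins has no stated cause.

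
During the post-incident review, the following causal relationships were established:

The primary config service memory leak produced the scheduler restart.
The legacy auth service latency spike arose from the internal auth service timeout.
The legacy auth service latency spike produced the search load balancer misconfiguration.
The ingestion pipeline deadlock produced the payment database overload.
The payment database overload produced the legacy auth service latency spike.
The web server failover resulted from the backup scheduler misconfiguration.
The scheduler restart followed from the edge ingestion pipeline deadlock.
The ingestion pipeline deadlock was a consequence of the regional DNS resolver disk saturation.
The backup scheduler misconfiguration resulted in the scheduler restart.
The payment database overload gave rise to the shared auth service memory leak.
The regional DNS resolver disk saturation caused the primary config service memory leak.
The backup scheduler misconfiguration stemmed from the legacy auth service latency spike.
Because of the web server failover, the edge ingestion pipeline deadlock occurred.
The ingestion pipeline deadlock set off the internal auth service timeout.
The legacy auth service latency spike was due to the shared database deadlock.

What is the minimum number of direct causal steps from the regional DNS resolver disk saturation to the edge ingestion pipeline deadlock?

Shortest chain: the regional DNS resolver disk saturation → the ingestion pipeline deadlock → the payment database overload → the legacy auth service latency spike → the backup scheduler misconfiguration → the web server failover → the edge ingestion pipeline deadlock.

6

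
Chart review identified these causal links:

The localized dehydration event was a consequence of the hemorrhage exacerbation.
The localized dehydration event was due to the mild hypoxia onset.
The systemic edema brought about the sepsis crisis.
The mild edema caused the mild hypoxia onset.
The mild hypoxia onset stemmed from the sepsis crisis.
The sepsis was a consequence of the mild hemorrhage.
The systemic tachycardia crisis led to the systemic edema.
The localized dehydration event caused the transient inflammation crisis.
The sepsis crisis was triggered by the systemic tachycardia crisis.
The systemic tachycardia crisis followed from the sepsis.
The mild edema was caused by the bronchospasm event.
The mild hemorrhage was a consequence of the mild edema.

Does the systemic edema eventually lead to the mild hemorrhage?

No

The systemic edema leads to the sepsis crisis, the mild hypoxia onset, the localized dehydration event, the transient inflammation crisis; the mild hemorrhage is not among them.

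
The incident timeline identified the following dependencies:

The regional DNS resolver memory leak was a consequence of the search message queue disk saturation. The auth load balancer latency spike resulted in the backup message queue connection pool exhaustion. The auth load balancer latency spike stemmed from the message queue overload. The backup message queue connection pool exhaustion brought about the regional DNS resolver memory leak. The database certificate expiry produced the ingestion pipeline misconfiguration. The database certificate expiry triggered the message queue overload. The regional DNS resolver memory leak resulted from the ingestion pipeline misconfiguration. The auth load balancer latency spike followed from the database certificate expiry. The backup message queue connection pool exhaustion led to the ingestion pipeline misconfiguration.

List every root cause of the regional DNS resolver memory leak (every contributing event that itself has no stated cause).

Tracing upstream from the regional DNS resolver memory leak: the regional DNS resolver memory leak ← the ingestion pipeline misconfiguration ← the database certificate expiry.
A separate upstream branch: the regional DNS resolver memory leak ← the search message queue disk saturation.
Each of those chain origins has no stated cause.

the database certificate expiry, the search message queue disk saturation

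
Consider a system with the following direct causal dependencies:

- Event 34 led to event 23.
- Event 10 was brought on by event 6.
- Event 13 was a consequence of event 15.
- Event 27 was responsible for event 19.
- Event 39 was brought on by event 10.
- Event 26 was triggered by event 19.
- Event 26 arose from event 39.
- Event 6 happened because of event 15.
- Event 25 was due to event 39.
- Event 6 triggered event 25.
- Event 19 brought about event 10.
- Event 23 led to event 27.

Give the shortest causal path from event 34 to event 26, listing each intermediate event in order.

event 34 → event 23 → event 27 → event 19 → event 26

event 34 → event 23
event 23 → event 27
event 27 → event 19
event 19 → event 26
Length: 4 steps.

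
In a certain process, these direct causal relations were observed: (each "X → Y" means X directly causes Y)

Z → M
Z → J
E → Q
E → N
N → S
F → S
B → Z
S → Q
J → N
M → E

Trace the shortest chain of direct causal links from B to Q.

B → Z → M → E → Q

B → Z
Z → M
M → E
E → Q
Length: 4 steps.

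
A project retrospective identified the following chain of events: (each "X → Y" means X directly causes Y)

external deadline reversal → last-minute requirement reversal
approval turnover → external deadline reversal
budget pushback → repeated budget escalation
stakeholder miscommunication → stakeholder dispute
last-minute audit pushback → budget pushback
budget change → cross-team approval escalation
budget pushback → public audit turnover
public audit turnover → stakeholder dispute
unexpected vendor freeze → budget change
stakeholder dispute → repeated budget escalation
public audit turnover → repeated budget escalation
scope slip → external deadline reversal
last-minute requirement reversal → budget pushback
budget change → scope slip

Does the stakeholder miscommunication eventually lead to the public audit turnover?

The stakeholder miscommunication leads to the stakeholder dispute, the repeated budget escalation; the public audit turnover is not among them.

No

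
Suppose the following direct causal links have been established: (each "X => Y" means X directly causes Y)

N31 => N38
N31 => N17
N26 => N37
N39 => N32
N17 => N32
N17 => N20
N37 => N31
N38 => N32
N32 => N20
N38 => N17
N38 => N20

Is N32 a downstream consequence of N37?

There is a causal chain: N37 → N31 → N38 → N32.

Yes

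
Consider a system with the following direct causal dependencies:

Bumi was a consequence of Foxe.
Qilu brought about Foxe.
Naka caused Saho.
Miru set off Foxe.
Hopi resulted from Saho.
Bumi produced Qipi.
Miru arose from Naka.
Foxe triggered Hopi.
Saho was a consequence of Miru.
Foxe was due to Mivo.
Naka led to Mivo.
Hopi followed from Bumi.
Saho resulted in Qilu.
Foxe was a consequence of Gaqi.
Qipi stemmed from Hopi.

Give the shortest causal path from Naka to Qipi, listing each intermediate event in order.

Naka → Saho
Saho → Hopi
Hopi → Qipi
Length: 3 steps.

Naka → Saho → Hopi → Qipi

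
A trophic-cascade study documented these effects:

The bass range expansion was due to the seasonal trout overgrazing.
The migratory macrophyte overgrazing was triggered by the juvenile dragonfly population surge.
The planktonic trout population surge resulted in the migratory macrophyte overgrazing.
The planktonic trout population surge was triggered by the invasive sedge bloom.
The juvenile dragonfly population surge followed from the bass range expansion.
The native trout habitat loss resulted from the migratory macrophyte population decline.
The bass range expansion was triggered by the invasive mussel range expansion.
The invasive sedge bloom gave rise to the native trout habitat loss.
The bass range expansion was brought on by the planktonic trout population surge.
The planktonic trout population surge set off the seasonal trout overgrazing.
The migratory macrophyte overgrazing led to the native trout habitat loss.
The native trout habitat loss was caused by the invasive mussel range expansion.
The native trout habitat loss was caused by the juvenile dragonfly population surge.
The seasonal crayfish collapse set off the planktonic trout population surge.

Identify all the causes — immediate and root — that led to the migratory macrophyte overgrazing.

Immediate causes of the migratory macrophyte overgrazing: the planktonic trout population surge, the juvenile dragonfly population surge.
Further upstream: the seasonal crayfish collapse, the invasive mussel range expansion, the invasive sedge bloom, the seasonal trout overgrazing, the bass range expansion.

the bass range expansion, the invasive mussel range expansion, the invasive sedge bloom, the juvenile dragonfly population surge, the planktonic trout population surge, the seasonal crayfish collapse, the seasonal trout overgrazing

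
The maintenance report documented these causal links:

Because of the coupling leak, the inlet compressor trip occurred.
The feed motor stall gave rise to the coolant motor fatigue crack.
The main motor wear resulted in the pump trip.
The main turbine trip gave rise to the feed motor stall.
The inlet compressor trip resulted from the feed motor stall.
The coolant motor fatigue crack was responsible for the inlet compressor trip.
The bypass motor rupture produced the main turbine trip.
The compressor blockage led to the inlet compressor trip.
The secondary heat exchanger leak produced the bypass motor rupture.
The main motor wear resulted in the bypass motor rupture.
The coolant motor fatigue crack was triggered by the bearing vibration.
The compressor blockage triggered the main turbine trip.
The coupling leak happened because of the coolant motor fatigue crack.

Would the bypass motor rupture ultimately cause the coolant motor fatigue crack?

There is a causal chain: the bypass motor rupture → the main turbine trip → the feed motor stall → the coolant motor fatigue crack.

Yes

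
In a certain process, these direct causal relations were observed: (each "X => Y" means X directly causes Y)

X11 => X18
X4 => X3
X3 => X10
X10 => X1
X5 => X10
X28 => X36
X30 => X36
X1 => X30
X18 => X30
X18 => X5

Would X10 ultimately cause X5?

No

X10 leads to X1, X30, X36; X5 is not among them.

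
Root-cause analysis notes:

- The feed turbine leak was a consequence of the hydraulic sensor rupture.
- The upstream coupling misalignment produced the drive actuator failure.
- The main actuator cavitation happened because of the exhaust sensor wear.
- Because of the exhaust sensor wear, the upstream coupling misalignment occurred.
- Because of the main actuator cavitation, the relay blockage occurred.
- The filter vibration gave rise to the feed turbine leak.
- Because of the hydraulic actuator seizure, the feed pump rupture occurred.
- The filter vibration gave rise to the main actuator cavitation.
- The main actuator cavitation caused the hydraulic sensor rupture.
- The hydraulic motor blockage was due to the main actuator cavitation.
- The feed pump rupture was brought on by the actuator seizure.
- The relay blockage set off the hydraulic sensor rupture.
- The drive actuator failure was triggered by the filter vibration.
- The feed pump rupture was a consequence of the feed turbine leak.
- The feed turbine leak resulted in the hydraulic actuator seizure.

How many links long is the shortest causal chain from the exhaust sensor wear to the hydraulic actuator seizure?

Shortest chain: the exhaust sensor wear → the main actuator cavitation → the hydraulic sensor rupture → the feed turbine leak → the hydraulic actuator seizure.

4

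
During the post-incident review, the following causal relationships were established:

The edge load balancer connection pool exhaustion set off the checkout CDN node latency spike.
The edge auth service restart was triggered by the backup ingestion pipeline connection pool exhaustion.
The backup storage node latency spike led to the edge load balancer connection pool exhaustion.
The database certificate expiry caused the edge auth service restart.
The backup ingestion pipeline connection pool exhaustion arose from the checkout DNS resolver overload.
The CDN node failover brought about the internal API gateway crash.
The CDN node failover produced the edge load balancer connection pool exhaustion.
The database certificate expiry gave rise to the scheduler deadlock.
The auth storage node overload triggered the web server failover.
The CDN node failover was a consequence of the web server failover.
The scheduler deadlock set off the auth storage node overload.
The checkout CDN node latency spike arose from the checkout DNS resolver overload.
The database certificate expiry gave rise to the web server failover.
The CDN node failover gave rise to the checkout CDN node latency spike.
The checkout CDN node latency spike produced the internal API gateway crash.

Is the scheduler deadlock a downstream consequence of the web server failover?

No

The web server failover leads to the CDN node failover, the edge load balancer connection pool exhaustion, the checkout CDN node latency spike, the internal API gateway crash; the scheduler deadlock is not among them.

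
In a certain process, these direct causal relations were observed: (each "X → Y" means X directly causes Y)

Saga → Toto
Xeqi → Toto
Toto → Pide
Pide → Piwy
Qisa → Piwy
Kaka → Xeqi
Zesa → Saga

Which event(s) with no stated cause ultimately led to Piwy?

Kaka, Qisa, Zesa

Tracing upstream from Piwy: Piwy ← Pide ← Toto ← Xeqi ← Kaka.
A separate upstream branch: Piwy ← Qisa.
A separate upstream branch: Piwy ← Pide ← Toto ← Saga ← Zesa.
Each of those chain origins has no stated cause.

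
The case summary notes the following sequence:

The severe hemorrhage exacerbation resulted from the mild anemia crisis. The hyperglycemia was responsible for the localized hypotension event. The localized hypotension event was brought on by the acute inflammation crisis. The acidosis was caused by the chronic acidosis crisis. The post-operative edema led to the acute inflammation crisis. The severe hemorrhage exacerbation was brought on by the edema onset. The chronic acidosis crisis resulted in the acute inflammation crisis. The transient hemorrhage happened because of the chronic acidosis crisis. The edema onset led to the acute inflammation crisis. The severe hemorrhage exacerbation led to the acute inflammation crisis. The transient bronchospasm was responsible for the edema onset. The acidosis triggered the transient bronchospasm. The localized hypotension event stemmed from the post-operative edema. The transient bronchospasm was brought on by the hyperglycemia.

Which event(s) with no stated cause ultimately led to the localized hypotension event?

the chronic acidosis crisis, the hyperglycemia, the mild anemia crisis, the post-operative edema

Tracing upstream from the localized hypotension event: the localized hypotension event ← the hyperglycemia.
A separate upstream branch: the localized hypotension event ← the acute inflammation crisis ← the chronic acidosis crisis.
A separate upstream branch: the localized hypotension event ← the acute inflammation crisis ← the severe hemorrhage exacerbation ← the mild anemia crisis.
A separate upstream branch: the localized hypotension event ← the post-operative edema.
Each of those chain origins has no stated cause.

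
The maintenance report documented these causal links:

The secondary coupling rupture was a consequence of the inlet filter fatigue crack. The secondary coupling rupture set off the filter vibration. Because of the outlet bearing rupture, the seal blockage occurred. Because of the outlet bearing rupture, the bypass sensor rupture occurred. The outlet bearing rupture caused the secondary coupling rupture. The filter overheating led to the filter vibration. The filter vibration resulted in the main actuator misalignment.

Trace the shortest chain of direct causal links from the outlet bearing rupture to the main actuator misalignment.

the outlet bearing rupture → the secondary coupling rupture → the filter vibration → the main actuator misalignment

the outlet bearing rupture → the secondary coupling rupture
the secondary coupling rupture → the filter vibration
the filter vibration → the main actuator misalignment
Length: 3 steps.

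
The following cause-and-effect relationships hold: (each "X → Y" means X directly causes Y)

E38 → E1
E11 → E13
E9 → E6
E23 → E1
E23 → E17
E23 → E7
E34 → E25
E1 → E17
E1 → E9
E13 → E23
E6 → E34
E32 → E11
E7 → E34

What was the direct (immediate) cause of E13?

Upstream contributors include E32, but only E11 feeds directly into E13.

E11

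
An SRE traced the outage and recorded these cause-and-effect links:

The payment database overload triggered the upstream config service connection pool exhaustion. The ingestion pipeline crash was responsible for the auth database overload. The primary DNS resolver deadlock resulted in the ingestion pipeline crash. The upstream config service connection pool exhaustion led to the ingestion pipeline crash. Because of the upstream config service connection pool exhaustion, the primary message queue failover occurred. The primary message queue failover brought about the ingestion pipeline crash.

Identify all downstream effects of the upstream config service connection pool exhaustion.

the auth database overload, the ingestion pipeline crash, the primary message queue failover

Direct effects: the primary message queue failover, the ingestion pipeline crash.
2 steps out: the auth database overload.
Not reachable from it: the payment database overload, the primary DNS resolver deadlock.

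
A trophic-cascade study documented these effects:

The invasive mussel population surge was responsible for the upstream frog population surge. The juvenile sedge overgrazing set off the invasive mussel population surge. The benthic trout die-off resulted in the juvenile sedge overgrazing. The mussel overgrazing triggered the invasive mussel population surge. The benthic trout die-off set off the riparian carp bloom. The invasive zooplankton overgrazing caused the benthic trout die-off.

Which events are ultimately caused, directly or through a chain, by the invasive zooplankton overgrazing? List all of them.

Direct effects: the benthic trout die-off.
2 steps out: the juvenile sedge overgrazing, the riparian carp bloom.
3 steps out: the invasive mussel population surge.
4 steps out: the upstream frog population surge.
Not reachable from it: the mussel overgrazing.

the benthic trout die-off, the invasive mussel population surge, the juvenile sedge overgrazing, the riparian carp bloom, the upstream frog population surge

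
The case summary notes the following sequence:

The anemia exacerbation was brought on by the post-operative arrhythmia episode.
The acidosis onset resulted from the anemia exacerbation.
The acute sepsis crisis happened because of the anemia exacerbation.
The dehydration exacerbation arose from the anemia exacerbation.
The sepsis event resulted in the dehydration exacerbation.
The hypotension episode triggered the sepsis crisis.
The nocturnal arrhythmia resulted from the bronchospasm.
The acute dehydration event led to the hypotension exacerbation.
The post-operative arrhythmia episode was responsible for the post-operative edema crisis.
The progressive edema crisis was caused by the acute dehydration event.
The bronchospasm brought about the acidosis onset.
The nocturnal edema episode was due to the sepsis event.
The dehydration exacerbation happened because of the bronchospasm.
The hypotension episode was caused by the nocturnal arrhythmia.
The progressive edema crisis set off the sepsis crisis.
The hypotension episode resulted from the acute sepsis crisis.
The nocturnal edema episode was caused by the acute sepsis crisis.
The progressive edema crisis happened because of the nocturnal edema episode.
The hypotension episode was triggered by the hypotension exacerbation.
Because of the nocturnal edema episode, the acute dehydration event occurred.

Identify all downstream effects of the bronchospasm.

the acidosis onset, the dehydration exacerbation, the hypotension episode, the nocturnal arrhythmia, the sepsis crisis

Direct effects: the dehydration exacerbation, the acidosis onset, the nocturnal arrhythmia.
2 steps out: the hypotension episode.
3 steps out: the sepsis crisis.
Not reachable from it: the post-operative arrhythmia episode, the sepsis event, the anemia exacerbation, the acute sepsis crisis, the nocturnal edema episode, the post-operative edema crisis, the acute dehydration event, the hypotension exacerbation, the progressive edema crisis.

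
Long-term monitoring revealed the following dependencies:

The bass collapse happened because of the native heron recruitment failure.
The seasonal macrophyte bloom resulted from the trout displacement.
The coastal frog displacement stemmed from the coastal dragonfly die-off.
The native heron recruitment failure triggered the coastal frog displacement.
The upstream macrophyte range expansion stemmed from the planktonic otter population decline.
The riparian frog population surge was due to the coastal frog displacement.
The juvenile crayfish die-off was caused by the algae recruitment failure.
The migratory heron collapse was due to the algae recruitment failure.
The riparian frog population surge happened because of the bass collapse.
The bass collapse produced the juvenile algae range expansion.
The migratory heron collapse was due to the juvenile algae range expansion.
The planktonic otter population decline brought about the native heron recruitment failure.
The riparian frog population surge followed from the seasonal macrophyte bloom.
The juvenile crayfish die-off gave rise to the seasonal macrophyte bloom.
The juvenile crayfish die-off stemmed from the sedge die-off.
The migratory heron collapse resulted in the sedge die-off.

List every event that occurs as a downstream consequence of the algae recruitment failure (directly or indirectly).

Direct effects: the migratory heron collapse, the juvenile crayfish die-off.
2 steps out: the sedge die-off, the seasonal macrophyte bloom.
3 steps out: the riparian frog population surge.
Not reachable from it: the coastal dragonfly die-off, the planktonic otter population decline, the native heron recruitment failure, the bass collapse, the juvenile algae range expansion, the upstream macrophyte range expansion, the coastal frog displacement, the trout displacement.

the juvenile crayfish die-off, the migratory heron collapse, the riparian frog population surge, the seasonal macrophyte bloom, the sedge die-off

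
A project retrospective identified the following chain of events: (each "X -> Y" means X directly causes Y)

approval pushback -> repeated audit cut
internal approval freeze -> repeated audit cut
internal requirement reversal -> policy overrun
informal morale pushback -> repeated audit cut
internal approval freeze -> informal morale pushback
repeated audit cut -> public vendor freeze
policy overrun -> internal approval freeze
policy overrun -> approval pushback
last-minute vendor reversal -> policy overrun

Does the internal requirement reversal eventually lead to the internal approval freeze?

Yes

There is a causal chain: the internal requirement reversal → the policy overrun → the internal approval freeze.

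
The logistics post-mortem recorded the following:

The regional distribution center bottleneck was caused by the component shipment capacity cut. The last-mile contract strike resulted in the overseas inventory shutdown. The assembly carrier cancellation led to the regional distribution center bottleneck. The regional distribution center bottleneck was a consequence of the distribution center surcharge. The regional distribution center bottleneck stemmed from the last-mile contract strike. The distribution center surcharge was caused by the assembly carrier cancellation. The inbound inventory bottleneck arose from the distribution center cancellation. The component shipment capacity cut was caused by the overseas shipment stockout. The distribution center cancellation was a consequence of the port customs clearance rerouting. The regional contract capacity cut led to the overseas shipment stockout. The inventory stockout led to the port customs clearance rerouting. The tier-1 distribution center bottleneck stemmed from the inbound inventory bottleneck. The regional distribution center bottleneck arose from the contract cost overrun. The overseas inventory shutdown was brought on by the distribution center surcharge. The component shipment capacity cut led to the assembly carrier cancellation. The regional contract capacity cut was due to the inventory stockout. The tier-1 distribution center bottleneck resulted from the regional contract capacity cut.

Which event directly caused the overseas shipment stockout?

Upstream contributors include the inventory stockout, but only the regional contract capacity cut feeds directly into the overseas shipment stockout.

the regional contract capacity cut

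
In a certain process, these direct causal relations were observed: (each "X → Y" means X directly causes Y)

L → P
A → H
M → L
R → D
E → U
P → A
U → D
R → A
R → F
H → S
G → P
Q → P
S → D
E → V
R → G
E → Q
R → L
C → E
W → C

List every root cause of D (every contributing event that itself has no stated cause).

Tracing upstream from D: D ← S ← H ← A ← P ← L ← M.
A separate upstream branch: D ← R.
A separate upstream branch: D ← U ← E ← C ← W.
Each of those chain origins has no stated cause.

M, R, W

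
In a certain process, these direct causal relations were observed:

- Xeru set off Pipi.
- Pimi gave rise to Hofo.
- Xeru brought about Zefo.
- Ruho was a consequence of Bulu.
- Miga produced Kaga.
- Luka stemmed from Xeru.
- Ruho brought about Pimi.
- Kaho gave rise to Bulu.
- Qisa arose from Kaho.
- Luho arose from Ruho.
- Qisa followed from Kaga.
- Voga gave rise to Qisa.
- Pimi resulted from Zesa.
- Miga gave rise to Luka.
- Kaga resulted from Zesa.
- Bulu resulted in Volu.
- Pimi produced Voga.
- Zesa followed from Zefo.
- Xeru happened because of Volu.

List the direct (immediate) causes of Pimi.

Upstream contributors include Kaho, Bulu, Volu, Xeru, Zefo, but only Ruho, Zesa feed directly into Pimi.

Ruho, Zesa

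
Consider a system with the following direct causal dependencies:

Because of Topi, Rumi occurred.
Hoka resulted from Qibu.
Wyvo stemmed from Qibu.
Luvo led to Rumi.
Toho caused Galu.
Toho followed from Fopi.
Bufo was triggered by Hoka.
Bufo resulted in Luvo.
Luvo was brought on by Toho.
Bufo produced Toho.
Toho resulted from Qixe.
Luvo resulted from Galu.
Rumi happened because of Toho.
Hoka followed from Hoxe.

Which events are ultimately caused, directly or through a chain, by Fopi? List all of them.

Galu, Luvo, Rumi, Toho

Direct effects: Toho.
2 steps out: Galu, Luvo, Rumi.
Not reachable from it: Qixe, Qibu, Hoxe, Hoka, Wyvo, Bufo, Topi.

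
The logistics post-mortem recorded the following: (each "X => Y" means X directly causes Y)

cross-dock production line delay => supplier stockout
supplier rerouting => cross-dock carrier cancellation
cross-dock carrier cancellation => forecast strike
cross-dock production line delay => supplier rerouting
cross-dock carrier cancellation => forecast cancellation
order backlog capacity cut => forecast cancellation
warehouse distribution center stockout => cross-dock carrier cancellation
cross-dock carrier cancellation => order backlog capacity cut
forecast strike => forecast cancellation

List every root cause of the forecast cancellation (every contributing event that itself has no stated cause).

the cross-dock production line delay, the warehouse distribution center stockout

Tracing upstream from the forecast cancellation: the forecast cancellation ← the cross-dock carrier cancellation ← the supplier rerouting ← the cross-dock production line delay.
A separate upstream branch: the forecast cancellation ← the cross-dock carrier cancellation ← the warehouse distribution center stockout.
Each of those chain origins has no stated cause.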